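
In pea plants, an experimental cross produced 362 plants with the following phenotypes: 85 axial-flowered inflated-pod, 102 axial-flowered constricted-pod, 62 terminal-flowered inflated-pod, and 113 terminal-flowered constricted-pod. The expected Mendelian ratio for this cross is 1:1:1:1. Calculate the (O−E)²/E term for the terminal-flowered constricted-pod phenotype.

5.594

Under the 1:1:1:1 hypothesis (Σ ratio = 4, N = 362):
  axial-flowered inflated-pod: 362 × 1/4 = 90.5
  axial-flowered constricted-pod: 362 × 1/4 = 90.5
  terminal-flowered inflated-pod: 362 × 1/4 = 90.5
  terminal-flowered constricted-pod: 362 × 1/4 = 90.5
Contribution of terminal-flowered constricted-pod: (113 − 90.5)² / 90.5 = 5.5939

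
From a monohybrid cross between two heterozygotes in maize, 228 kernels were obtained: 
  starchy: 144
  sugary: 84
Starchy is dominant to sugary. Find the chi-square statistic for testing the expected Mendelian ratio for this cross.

For a monohybrid cross between heterozygotes with complete dominance, the expected phenotypic ratio is 3:1.
Under the 3:1 hypothesis (Σ ratio = 4, N = 228):
  starchy: 228 × 3/4 = 171
  sugary: 228 × 1/4 = 57
χ² = Σ (O − E)² / E
  starchy: (144 − 171)² / 171 = 4.2632
  sugary: (84 − 57)² / 57 = 12.7895
χ² = 4.2632 + 12.7895 = 17.0527 ≈ 17.053

17.053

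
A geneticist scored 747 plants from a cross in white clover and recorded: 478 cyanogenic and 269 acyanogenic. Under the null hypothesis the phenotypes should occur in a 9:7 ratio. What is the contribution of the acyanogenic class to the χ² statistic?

10.227

Under the 9:7 hypothesis (Σ ratio = 16, N = 747):
  cyanogenic: 747 × 9/16 = 420.1875
  acyanogenic: 747 × 7/16 = 326.8125
Contribution of acyanogenic: (269 − 326.8125)² / 326.8125 = 10.2269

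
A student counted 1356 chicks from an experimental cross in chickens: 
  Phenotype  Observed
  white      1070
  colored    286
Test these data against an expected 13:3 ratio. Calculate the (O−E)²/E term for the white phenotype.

Under the 13:3 hypothesis (Σ ratio = 16, N = 1356):
  white: 1356 × 13/16 = 1101.75
  colored: 1356 × 3/16 = 254.25
Contribution of white: (1070 − 1101.75)² / 1101.75 = 0.9150

0.915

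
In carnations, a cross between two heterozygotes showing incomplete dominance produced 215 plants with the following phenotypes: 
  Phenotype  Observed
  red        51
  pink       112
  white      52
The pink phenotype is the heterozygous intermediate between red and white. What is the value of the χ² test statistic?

0.386

With incomplete dominance, a heterozygote × heterozygote cross gives a 1:2:1 phenotypic ratio.
Expected counts for N = 215 under a 1:2:1 ratio (total parts = 4):
  red: 215 × 1/4 = 53.75
  pink: 215 × 2/4 = 107.5
  white: 215 × 1/4 = 53.75
χ² = Σ (O − E)² / E
  red: (51 − 53.75)² / 53.75 = 0.1407
  pink: (112 − 107.5)² / 107.5 = 0.1884
  white: (52 − 53.75)² / 53.75 = 0.0570
χ² = 0.1407 + 0.1884 + 0.0570 = 0.3861 ≈ 0.386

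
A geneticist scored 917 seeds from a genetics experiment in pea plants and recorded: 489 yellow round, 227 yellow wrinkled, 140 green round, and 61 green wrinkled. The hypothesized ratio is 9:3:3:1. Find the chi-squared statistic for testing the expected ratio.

25.197

The 9:3:3:1 ratio has 16 parts, so with N = 917 the expected counts are:
  yellow round: 917 × 9/16 = 515.8125
  yellow wrinkled: 917 × 3/16 = 171.9375
  green round: 917 × 3/16 = 171.9375
  green wrinkled: 917 × 1/16 = 57.3125
χ² = Σ (O − E)² / E
  yellow round: (489 − 515.8125)² / 515.8125 = 1.3937
  yellow wrinkled: (227 − 171.9375)² / 171.9375 = 17.6336
  green round: (140 − 171.9375)² / 171.9375 = 5.9324
  green wrinkled: (61 − 57.3125)² / 57.3125 = 0.2373
χ² = 1.3937 + 17.6336 + 5.9324 + 0.2373 = 25.197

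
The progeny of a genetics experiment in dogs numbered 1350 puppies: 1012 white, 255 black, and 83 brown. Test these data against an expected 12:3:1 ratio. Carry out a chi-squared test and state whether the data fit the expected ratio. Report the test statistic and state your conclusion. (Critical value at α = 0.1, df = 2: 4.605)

0.037; consistent

The 12:3:1 ratio has 16 parts, so with N = 1350 the expected counts are:
  white: 1350 × 12/16 = 1012.5
  black: 1350 × 3/16 = 253.125
  brown: 1350 × 1/16 = 84.375
χ² = Σ (O − E)² / E
  white: (1012 − 1012.5)² / 1012.5 = 0.0002
  black: (255 − 253.125)² / 253.125 = 0.0139
  brown: (83 − 84.375)² / 84.375 = 0.0224
χ² = 0.0002 + 0.0139 + 0.0224 = 0.0365 ≈ 0.037
Degrees of freedom = 3 − 1 = 2; critical value at α = 0.1 is 4.605.
Since 0.037 < 4.605, we fail to reject the null hypothesis — the data are consistent with the 12:3:1 ratio.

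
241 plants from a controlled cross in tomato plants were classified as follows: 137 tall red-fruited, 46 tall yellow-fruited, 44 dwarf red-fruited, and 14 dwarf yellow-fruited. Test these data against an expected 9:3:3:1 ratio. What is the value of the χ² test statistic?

0.136

Expected counts for N = 241 under a 9:3:3:1 ratio (total parts = 16):
  tall red-fruited: 241 × 9/16 = 135.5625
  tall yellow-fruited: 241 × 3/16 = 45.1875
  dwarf red-fruited: 241 × 3/16 = 45.1875
  dwarf yellow-fruited: 241 × 1/16 = 15.0625
χ² = Σ (O − E)² / E
  tall red-fruited: (137 − 135.5625)² / 135.5625 = 0.0152
  tall yellow-fruited: (46 − 45.1875)² / 45.1875 = 0.0146
  dwarf red-fruited: (44 − 45.1875)² / 45.1875 = 0.0312
  dwarf yellow-fruited: (14 − 15.0625)² / 15.0625 = 0.0749
χ² = 0.0152 + 0.0146 + 0.0312 + 0.0749 = 0.1359 ≈ 0.136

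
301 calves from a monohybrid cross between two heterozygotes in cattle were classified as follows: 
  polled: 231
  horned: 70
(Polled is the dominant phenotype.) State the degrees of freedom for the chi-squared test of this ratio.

For a monohybrid cross between heterozygotes with complete dominance, the expected phenotypic ratio is 3:1.
A goodness-of-fit test with 2 phenotype classes has df = 2 − 1 = 1.

1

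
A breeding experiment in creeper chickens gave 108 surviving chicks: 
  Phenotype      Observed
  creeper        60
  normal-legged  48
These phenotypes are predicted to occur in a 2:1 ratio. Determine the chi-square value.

Expected counts for N = 108 under a 2:1 ratio (total parts = 3):
  creeper: 108 × 2/3 = 72
  normal-legged: 108 × 1/3 = 36
χ² = Σ (O − E)² / E
  creeper: (60 − 72)² / 72 = 2.0000
  normal-legged: (48 − 36)² / 36 = 4.0000
χ² = 2.0000 + 4.0000 = 6.000

6.000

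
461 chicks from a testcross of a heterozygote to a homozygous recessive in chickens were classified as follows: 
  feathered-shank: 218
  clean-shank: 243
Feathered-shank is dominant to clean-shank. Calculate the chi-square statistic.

1.356

A testcross of a heterozygote (Aa × aa) gives a 1:1 phenotypic ratio.
Expected counts for N = 461 under a 1:1 ratio (total parts = 2):
  feathered-shank: 461 × 1/2 = 230.5
  clean-shank: 461 × 1/2 = 230.5
χ² = Σ (O − E)² / E
  feathered-shank: (218 − 230.5)² / 230.5 = 0.6779
  clean-shank: (243 − 230.5)² / 230.5 = 0.6779
χ² = 0.6779 + 0.6779 = 1.3558 ≈ 1.356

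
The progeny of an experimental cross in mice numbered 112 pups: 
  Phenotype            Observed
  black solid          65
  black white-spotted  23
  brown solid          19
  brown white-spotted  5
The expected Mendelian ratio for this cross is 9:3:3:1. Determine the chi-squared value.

1.016

Under the 9:3:3:1 hypothesis (Σ ratio = 16, N = 112):
  black solid: 112 × 9/16 = 63
  black white-spotted: 112 × 3/16 = 21
  brown solid: 112 × 3/16 = 21
  brown white-spotted: 112 × 1/16 = 7
χ² = Σ (O − E)² / E
  black solid: (65 − 63)² / 63 = 0.0635
  black white-spotted: (23 − 21)² / 21 = 0.1905
  brown solid: (19 − 21)² / 21 = 0.1905
  brown white-spotted: (5 − 7)² / 7 = 0.5714
χ² = 0.0635 + 0.1905 + 0.1905 + 0.5714 = 1.0159 ≈ 1.016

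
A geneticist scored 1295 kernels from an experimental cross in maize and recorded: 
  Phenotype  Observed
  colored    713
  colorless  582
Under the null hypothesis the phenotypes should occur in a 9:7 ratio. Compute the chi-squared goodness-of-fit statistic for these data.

0.748

Expected counts for N = 1295 under a 9:7 ratio (total parts = 16):
  colored: 1295 × 9/16 = 728.4375
  colorless: 1295 × 7/16 = 566.5625
χ² = Σ (O − E)² / E
  colored: (713 − 728.4375)² / 728.4375 = 0.3272
  colorless: (582 − 566.5625)² / 566.5625 = 0.4206
χ² = 0.3272 + 0.4206 = 0.7478 ≈ 0.748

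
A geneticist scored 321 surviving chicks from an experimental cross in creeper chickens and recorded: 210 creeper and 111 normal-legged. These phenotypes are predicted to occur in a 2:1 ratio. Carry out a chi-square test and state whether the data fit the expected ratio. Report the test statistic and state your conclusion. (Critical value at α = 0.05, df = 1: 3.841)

0.224; consistent

The 2:1 ratio has 3 parts, so with N = 321 the expected counts are:
  creeper: 321 × 2/3 = 214
  normal-legged: 321 × 1/3 = 107
χ² = Σ (O − E)² / E
  creeper: (210 − 214)² / 214 = 0.0748
  normal-legged: (111 − 107)² / 107 = 0.1495
χ² = 0.0748 + 0.1495 = 0.2243 ≈ 0.224
Degrees of freedom = 2 − 1 = 1; critical value at α = 0.05 is 3.841.
Since 0.224 < 3.841, we fail to reject the null hypothesis — the data are consistent with the 2:1 ratio.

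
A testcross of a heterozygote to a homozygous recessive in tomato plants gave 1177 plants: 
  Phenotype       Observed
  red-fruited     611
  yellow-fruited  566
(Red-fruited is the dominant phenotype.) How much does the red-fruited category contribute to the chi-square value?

0.860

A testcross of a heterozygote (Aa × aa) gives a 1:1 phenotypic ratio.
Expected counts for N = 1177 under a 1:1 ratio (total parts = 2):
  red-fruited: 1177 × 1/2 = 588.5
  yellow-fruited: 1177 × 1/2 = 588.5
Contribution of red-fruited: (611 − 588.5)² / 588.5 = 0.8602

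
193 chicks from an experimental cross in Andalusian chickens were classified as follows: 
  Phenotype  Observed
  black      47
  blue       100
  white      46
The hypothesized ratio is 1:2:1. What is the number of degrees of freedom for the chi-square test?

2

A goodness-of-fit test with 3 phenotype classes has df = 3 − 1 = 2.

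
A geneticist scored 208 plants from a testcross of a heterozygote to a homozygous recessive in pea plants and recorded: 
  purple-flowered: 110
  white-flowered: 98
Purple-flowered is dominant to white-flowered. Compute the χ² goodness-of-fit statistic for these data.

0.692

A testcross of a heterozygote (Aa × aa) gives a 1:1 phenotypic ratio.
Total ratio parts = 2. Expected numbers out of 208:
  purple-flowered: 208 × 1/2 = 104
  white-flowered: 208 × 1/2 = 104
χ² = Σ (O − E)² / E
  purple-flowered: (110 − 104)² / 104 = 0.3462
  white-flowered: (98 − 104)² / 104 = 0.3462
χ² = 0.3462 + 0.3462 = 0.6924 ≈ 0.692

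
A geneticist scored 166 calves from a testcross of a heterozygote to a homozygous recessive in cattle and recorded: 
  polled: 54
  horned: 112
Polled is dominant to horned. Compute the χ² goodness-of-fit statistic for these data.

A testcross of a heterozygote (Aa × aa) gives a 1:1 phenotypic ratio.
Total ratio parts = 2. Expected numbers out of 166:
  polled: 166 × 1/2 = 83
  horned: 166 × 1/2 = 83
χ² = Σ (O − E)² / E
  polled: (54 − 83)² / 83 = 10.1325
  horned: (112 − 83)² / 83 = 10.1325
χ² = 10.1325 + 10.1325 = 20.265

20.265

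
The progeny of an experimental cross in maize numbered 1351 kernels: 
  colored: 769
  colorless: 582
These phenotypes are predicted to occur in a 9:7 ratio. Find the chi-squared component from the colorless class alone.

Expected counts for N = 1351 under a 9:7 ratio (total parts = 16):
  colored: 1351 × 9/16 = 759.9375
  colorless: 1351 × 7/16 = 591.0625
Contribution of colorless: (582 − 591.0625)² / 591.0625 = 0.1390

0.139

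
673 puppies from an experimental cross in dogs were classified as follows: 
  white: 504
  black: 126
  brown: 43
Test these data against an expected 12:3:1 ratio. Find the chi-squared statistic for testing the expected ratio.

The 12:3:1 ratio has 16 parts, so with N = 673 the expected counts are:
  white: 673 × 12/16 = 504.75
  black: 673 × 3/16 = 126.1875
  brown: 673 × 1/16 = 42.0625
χ² = Σ (O − E)² / E
  white: (504 − 504.75)² / 504.75 = 0.0011
  black: (126 − 126.1875)² / 126.1875 = 0.0003
  brown: (43 − 42.0625)² / 42.0625 = 0.0209
χ² = 0.0011 + 0.0003 + 0.0209 = 0.0223 ≈ 0.022

0.022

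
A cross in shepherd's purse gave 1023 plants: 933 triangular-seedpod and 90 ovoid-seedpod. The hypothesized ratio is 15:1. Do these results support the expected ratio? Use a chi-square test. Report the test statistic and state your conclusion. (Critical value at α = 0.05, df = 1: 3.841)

The 15:1 ratio has 16 parts, so with N = 1023 the expected counts are:
  triangular-seedpod: 1023 × 15/16 = 959.0625
  ovoid-seedpod: 1023 × 1/16 = 63.9375
χ² = Σ (O − E)² / E
  triangular-seedpod: (933 − 959.0625)² / 959.0625 = 0.7082
  ovoid-seedpod: (90 − 63.9375)² / 63.9375 = 10.6237
χ² = 0.7082 + 10.6237 = 11.3319 ≈ 11.332
Degrees of freedom = 2 − 1 = 1; critical value at α = 0.05 is 3.841.
Since 11.332 > 3.841, we reject the null hypothesis — the data do not fit the 15:1 ratio.

11.332; not consistent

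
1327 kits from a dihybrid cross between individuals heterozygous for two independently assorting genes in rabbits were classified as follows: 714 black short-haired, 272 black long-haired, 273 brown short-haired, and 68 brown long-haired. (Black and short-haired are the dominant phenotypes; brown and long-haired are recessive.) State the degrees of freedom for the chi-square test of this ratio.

A dihybrid F₂ with independent assortment and complete dominance at both loci gives a 9:3:3:1 phenotypic ratio.
A goodness-of-fit test with 4 phenotype classes has df = 4 − 1 = 3.

3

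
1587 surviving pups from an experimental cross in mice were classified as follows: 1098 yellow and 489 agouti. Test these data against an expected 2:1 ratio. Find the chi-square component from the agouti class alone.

Expected counts for N = 1587 under a 2:1 ratio (total parts = 3):
  yellow: 1587 × 2/3 = 1058
  agouti: 1587 × 1/3 = 529
Contribution of agouti: (489 − 529)² / 529 = 3.0246

3.025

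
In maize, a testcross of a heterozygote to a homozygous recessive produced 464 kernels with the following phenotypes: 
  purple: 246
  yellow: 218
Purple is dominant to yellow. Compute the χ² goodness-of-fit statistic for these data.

A testcross of a heterozygote (Aa × aa) gives a 1:1 phenotypic ratio.
Total ratio parts = 2. Expected numbers out of 464:
  purple: 464 × 1/2 = 232
  yellow: 464 × 1/2 = 232
χ² = Σ (O − E)² / E
  purple: (246 − 232)² / 232 = 0.8448
  yellow: (218 − 232)² / 232 = 0.8448
χ² = 0.8448 + 0.8448 = 1.6896 ≈ 1.690

1.690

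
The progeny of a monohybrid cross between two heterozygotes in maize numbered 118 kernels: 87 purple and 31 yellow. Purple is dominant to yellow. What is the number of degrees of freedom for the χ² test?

1

For a monohybrid cross between heterozygotes with complete dominance, the expected phenotypic ratio is 3:1.
A goodness-of-fit test with 2 phenotype classes has df = 2 − 1 = 1.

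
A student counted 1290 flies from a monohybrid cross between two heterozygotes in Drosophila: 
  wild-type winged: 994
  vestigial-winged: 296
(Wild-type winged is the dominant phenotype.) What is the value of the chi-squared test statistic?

2.903

For a monohybrid cross between heterozygotes with complete dominance, the expected phenotypic ratio is 3:1.
Expected counts for N = 1290 under a 3:1 ratio (total parts = 4):
  wild-type winged: 1290 × 3/4 = 967.5
  vestigial-winged: 1290 × 1/4 = 322.5
χ² = Σ (O − E)² / E
  wild-type winged: (994 − 967.5)² / 967.5 = 0.7258
  vestigial-winged: (296 − 322.5)² / 322.5 = 2.1775
χ² = 0.7258 + 2.1775 = 2.9033 ≈ 2.903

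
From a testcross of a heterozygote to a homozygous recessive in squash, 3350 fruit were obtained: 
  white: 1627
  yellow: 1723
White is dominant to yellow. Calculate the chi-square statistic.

A testcross of a heterozygote (Aa × aa) gives a 1:1 phenotypic ratio.
Expected counts for N = 3350 under a 1:1 ratio (total parts = 2):
  white: 3350 × 1/2 = 1675
  yellow: 3350 × 1/2 = 1675
χ² = Σ (O − E)² / E
  white: (1627 − 1675)² / 1675 = 1.3755
  yellow: (1723 − 1675)² / 1675 = 1.3755
χ² = 1.3755 + 1.3755 = 2.751

2.751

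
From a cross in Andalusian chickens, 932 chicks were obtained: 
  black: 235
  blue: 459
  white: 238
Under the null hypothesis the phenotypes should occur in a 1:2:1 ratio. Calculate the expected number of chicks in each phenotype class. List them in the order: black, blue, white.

233, 466, 233

The 1:2:1 ratio has 4 parts, so with N = 932 the expected counts are:
  black: 932 × 1/4 = 233
  blue: 932 × 2/4 = 466
  white: 932 × 1/4 = 233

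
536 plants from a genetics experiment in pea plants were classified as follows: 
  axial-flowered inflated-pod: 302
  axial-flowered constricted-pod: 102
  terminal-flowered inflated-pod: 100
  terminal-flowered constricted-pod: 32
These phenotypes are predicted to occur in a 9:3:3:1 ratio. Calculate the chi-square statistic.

0.093

Under the 9:3:3:1 hypothesis (Σ ratio = 16, N = 536):
  axial-flowered inflated-pod: 536 × 9/16 = 301.5
  axial-flowered constricted-pod: 536 × 3/16 = 100.5
  terminal-flowered inflated-pod: 536 × 3/16 = 100.5
  terminal-flowered constricted-pod: 536 × 1/16 = 33.5
χ² = Σ (O − E)² / E
  axial-flowered inflated-pod: (302 − 301.5)² / 301.5 = 0.0008
  axial-flowered constricted-pod: (102 − 100.5)² / 100.5 = 0.0224
  terminal-flowered inflated-pod: (100 − 100.5)² / 100.5 = 0.0025
  terminal-flowered constricted-pod: (32 − 33.5)² / 33.5 = 0.0672
χ² = 0.0008 + 0.0224 + 0.0025 + 0.0672 = 0.0929 ≈ 0.093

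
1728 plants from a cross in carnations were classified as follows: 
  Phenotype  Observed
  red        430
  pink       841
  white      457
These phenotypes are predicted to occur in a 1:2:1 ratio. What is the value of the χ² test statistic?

Total ratio parts = 4. Expected numbers out of 1728:
  red: 1728 × 1/4 = 432
  pink: 1728 × 2/4 = 864
  white: 1728 × 1/4 = 432
χ² = Σ (O − E)² / E
  red: (430 − 432)² / 432 = 0.0093
  pink: (841 − 864)² / 864 = 0.6123
  white: (457 − 432)² / 432 = 1.4468
χ² = 0.0093 + 0.6123 + 1.4468 = 2.0684 ≈ 2.068

2.068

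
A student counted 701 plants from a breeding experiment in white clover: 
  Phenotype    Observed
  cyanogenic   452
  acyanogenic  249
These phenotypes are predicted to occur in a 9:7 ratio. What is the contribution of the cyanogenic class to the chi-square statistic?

8.440

Expected counts for N = 701 under a 9:7 ratio (total parts = 16):
  cyanogenic: 701 × 9/16 = 394.3125
  acyanogenic: 701 × 7/16 = 306.6875
Contribution of cyanogenic: (452 − 394.3125)² / 394.3125 = 8.4396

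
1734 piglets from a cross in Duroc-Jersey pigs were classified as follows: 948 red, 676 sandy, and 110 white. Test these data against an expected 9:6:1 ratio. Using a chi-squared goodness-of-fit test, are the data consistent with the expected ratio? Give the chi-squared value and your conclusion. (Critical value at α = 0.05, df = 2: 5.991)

Expected counts for N = 1734 under a 9:6:1 ratio (total parts = 16):
  red: 1734 × 9/16 = 975.375
  sandy: 1734 × 6/16 = 650.25
  white: 1734 × 1/16 = 108.375
χ² = Σ (O − E)² / E
  red: (948 − 975.375)² / 975.375 = 0.7683
  sandy: (676 − 650.25)² / 650.25 = 1.0197
  white: (110 − 108.375)² / 108.375 = 0.0244
χ² = 0.7683 + 1.0197 + 0.0244 = 1.8124 ≈ 1.812
Degrees of freedom = 3 − 1 = 2; critical value at α = 0.05 is 5.991.
Since 1.812 < 5.991, we fail to reject the null hypothesis — the data are consistent with the 9:6:1 ratio.

1.812; consistent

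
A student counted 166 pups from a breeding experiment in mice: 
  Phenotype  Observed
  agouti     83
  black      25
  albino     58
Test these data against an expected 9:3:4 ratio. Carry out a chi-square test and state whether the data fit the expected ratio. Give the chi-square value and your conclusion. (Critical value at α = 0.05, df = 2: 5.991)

Expected counts for N = 166 under a 9:3:4 ratio (total parts = 16):
  agouti: 166 × 9/16 = 93.375
  black: 166 × 3/16 = 31.125
  albino: 166 × 4/16 = 41.5
χ² = Σ (O − E)² / E
  agouti: (83 − 93.375)² / 93.375 = 1.1528
  black: (25 − 31.125)² / 31.125 = 1.2053
  albino: (58 − 41.5)² / 41.5 = 6.5602
χ² = 1.1528 + 1.2053 + 6.5602 = 8.9183 ≈ 8.918
Degrees of freedom = 3 − 1 = 2; critical value at α = 0.05 is 5.991.
Since 8.918 > 5.991, we reject the null hypothesis — the data do not fit the 9:3:4 ratio.

8.918; not consistent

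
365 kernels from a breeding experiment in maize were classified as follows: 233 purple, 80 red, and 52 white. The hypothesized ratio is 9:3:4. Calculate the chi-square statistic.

Total ratio parts = 16. Expected numbers out of 365:
  purple: 365 × 9/16 = 205.3125
  red: 365 × 3/16 = 68.4375
  white: 365 × 4/16 = 91.25
χ² = Σ (O − E)² / E
  purple: (233 − 205.3125)² / 205.3125 = 3.7338
  red: (80 − 68.4375)² / 68.4375 = 1.9535
  white: (52 − 91.25)² / 91.25 = 16.8829
χ² = 3.7338 + 1.9535 + 16.8829 = 22.5702 ≈ 22.570

22.570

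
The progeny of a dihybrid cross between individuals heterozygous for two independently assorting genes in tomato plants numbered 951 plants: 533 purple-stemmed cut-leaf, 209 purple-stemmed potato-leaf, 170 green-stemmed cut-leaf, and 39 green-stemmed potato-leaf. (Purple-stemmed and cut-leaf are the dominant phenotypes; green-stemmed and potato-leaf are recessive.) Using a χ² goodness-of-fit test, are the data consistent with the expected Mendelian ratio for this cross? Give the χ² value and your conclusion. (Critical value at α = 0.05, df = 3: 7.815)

A dihybrid F₂ with independent assortment and complete dominance at both loci gives a 9:3:3:1 phenotypic ratio.
The 9:3:3:1 ratio has 16 parts, so with N = 951 the expected counts are:
  purple-stemmed cut-leaf: 951 × 9/16 = 534.9375
  purple-stemmed potato-leaf: 951 × 3/16 = 178.3125
  green-stemmed cut-leaf: 951 × 3/16 = 178.3125
  green-stemmed potato-leaf: 951 × 1/16 = 59.4375
χ² = Σ (O − E)² / E
  purple-stemmed cut-leaf: (533 − 534.9375)² / 534.9375 = 0.0070
  purple-stemmed potato-leaf: (209 − 178.3125)² / 178.3125 = 5.2813
  green-stemmed cut-leaf: (170 − 178.3125)² / 178.3125 = 0.3875
  green-stemmed potato-leaf: (39 − 59.4375)² / 59.4375 = 7.0274
χ² = 0.0070 + 5.2813 + 0.3875 + 7.0274 = 12.7032 ≈ 12.703
Degrees of freedom = 4 − 1 = 3; critical value at α = 0.05 is 7.815.
Since 12.703 > 7.815, we reject the null hypothesis — the data do not fit the 9:3:3:1 ratio.

12.703; not consistent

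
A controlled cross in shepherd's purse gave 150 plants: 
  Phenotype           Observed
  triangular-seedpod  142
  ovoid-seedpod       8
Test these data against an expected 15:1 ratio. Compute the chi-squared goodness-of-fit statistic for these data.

The 15:1 ratio has 16 parts, so with N = 150 the expected counts are:
  triangular-seedpod: 150 × 15/16 = 140.625
  ovoid-seedpod: 150 × 1/16 = 9.375
χ² = Σ (O − E)² / E
  triangular-seedpod: (142 − 140.625)² / 140.625 = 0.0134
  ovoid-seedpod: (8 − 9.375)² / 9.375 = 0.2017
χ² = 0.0134 + 0.2017 = 0.2151 ≈ 0.215

0.215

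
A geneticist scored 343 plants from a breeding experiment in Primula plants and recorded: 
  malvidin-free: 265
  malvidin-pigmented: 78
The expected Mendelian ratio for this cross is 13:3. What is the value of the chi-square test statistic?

3.585

Total ratio parts = 16. Expected numbers out of 343:
  malvidin-free: 343 × 13/16 = 278.6875
  malvidin-pigmented: 343 × 3/16 = 64.3125
χ² = Σ (O − E)² / E
  malvidin-free: (265 − 278.6875)² / 278.6875 = 0.6722
  malvidin-pigmented: (78 − 64.3125)² / 64.3125 = 2.9131
χ² = 0.6722 + 2.9131 = 3.5853 ≈ 3.585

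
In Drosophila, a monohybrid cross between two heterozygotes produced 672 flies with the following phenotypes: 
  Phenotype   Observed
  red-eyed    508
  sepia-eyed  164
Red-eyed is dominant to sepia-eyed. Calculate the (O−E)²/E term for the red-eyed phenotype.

For a monohybrid cross between heterozygotes with complete dominance, the expected phenotypic ratio is 3:1.
Expected counts for N = 672 under a 3:1 ratio (total parts = 4):
  red-eyed: 672 × 3/4 = 504
  sepia-eyed: 672 × 1/4 = 168
Contribution of red-eyed: (508 − 504)² / 504 = 0.0317

0.032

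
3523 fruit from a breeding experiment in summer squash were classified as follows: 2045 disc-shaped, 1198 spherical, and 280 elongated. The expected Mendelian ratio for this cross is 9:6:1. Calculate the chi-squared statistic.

The 9:6:1 ratio has 16 parts, so with N = 3523 the expected counts are:
  disc-shaped: 3523 × 9/16 = 1981.6875
  spherical: 3523 × 6/16 = 1321.125
  elongated: 3523 × 1/16 = 220.1875
χ² = Σ (O − E)² / E
  disc-shaped: (2045 − 1981.6875)² / 1981.6875 = 2.0228
  spherical: (1198 − 1321.125)² / 1321.125 = 11.4749
  elongated: (280 − 220.1875)² / 220.1875 = 16.2477
χ² = 2.0228 + 11.4749 + 16.2477 = 29.7454 ≈ 29.745

29.745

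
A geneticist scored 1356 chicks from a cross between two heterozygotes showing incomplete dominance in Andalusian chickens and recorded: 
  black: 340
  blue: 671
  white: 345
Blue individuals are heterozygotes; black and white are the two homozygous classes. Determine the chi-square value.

0.181

With incomplete dominance, a heterozygote × heterozygote cross gives a 1:2:1 phenotypic ratio.
The 1:2:1 ratio has 4 parts, so with N = 1356 the expected counts are:
  black: 1356 × 1/4 = 339
  blue: 1356 × 2/4 = 678
  white: 1356 × 1/4 = 339
χ² = Σ (O − E)² / E
  black: (340 − 339)² / 339 = 0.0029
  blue: (671 − 678)² / 678 = 0.0723
  white: (345 − 339)² / 339 = 0.1062
χ² = 0.0029 + 0.0723 + 0.1062 = 0.1814 ≈ 0.181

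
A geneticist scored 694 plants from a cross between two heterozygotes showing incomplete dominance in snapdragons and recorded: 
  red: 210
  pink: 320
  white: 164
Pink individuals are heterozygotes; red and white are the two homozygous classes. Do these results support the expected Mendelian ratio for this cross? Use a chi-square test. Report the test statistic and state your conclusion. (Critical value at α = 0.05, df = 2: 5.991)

10.300; not consistent

With incomplete dominance, a heterozygote × heterozygote cross gives a 1:2:1 phenotypic ratio.
Total ratio parts = 4. Expected numbers out of 694:
  red: 694 × 1/4 = 173.5
  pink: 694 × 2/4 = 347
  white: 694 × 1/4 = 173.5
χ² = Σ (O − E)² / E
  red: (210 − 173.5)² / 173.5 = 7.6787
  pink: (320 − 347)² / 347 = 2.1009
  white: (164 − 173.5)² / 173.5 = 0.5202
χ² = 7.6787 + 2.1009 + 0.5202 = 10.2998 ≈ 10.300
Degrees of freedom = 3 − 1 = 2; critical value at α = 0.05 is 5.991.
Since 10.300 > 5.991, we reject the null hypothesis — the data do not fit the 1:2:1 ratio.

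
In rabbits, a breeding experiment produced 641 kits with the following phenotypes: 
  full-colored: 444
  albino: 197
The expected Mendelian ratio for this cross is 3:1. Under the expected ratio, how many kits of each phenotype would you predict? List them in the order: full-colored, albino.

480.75, 160.25

Under the 3:1 hypothesis (Σ ratio = 4, N = 641):
  full-colored: 641 × 3/4 = 480.75
  albino: 641 × 1/4 = 160.25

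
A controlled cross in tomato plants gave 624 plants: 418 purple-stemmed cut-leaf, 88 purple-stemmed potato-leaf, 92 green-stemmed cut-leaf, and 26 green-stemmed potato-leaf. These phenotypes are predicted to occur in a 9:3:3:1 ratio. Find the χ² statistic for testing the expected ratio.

The 9:3:3:1 ratio has 16 parts, so with N = 624 the expected counts are:
  purple-stemmed cut-leaf: 624 × 9/16 = 351
  purple-stemmed potato-leaf: 624 × 3/16 = 117
  green-stemmed cut-leaf: 624 × 3/16 = 117
  green-stemmed potato-leaf: 624 × 1/16 = 39
χ² = Σ (O − E)² / E
  purple-stemmed cut-leaf: (418 − 351)² / 351 = 12.7892
  purple-stemmed potato-leaf: (88 − 117)² / 117 = 7.1880
  green-stemmed cut-leaf: (92 − 117)² / 117 = 5.3419
  green-stemmed potato-leaf: (26 − 39)² / 39 = 4.3333
χ² = 12.7892 + 7.1880 + 5.3419 + 4.3333 = 29.6524 ≈ 29.652

29.652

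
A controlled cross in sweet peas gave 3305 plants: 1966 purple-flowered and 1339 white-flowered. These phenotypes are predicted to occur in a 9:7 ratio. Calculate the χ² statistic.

Under the 9:7 hypothesis (Σ ratio = 16, N = 3305):
  purple-flowered: 3305 × 9/16 = 1859.0625
  white-flowered: 3305 × 7/16 = 1445.9375
χ² = Σ (O − E)² / E
  purple-flowered: (1966 − 1859.0625)² / 1859.0625 = 6.1513
  white-flowered: (1339 − 1445.9375)² / 1445.9375 = 7.9088
χ² = 6.1513 + 7.9088 = 14.0601 ≈ 14.060

14.060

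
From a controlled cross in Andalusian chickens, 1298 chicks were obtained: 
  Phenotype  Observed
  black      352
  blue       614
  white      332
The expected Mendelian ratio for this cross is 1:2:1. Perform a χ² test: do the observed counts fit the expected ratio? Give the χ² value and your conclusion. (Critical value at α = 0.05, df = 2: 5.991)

4.391; consistent

The 1:2:1 ratio has 4 parts, so with N = 1298 the expected counts are:
  black: 1298 × 1/4 = 324.5
  blue: 1298 × 2/4 = 649
  white: 1298 × 1/4 = 324.5
χ² = Σ (O − E)² / E
  black: (352 − 324.5)² / 324.5 = 2.3305
  blue: (614 − 649)² / 649 = 1.8875
  white: (332 − 324.5)² / 324.5 = 0.1733
χ² = 2.3305 + 1.8875 + 0.1733 = 4.3913 ≈ 4.391
Degrees of freedom = 3 − 1 = 2; critical value at α = 0.05 is 5.991.
Since 4.391 < 5.991, we fail to reject the null hypothesis — the data are consistent with the 1:2:1 ratio.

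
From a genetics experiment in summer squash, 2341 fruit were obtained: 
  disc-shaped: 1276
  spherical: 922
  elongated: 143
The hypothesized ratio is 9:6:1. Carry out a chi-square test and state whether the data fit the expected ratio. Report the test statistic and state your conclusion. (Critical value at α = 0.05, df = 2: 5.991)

The 9:6:1 ratio has 16 parts, so with N = 2341 the expected counts are:
  disc-shaped: 2341 × 9/16 = 1316.8125
  spherical: 2341 × 6/16 = 877.875
  elongated: 2341 × 1/16 = 146.3125
χ² = Σ (O − E)² / E
  disc-shaped: (1276 − 1316.8125)² / 1316.8125 = 1.2649
  spherical: (922 − 877.875)² / 877.875 = 2.2179
  elongated: (143 − 146.3125)² / 146.3125 = 0.0750
χ² = 1.2649 + 2.2179 + 0.0750 = 3.5578 ≈ 3.558
Degrees of freedom = 3 − 1 = 2; critical value at α = 0.05 is 5.991.
Since 3.558 < 5.991, we fail to reject the null hypothesis — the data are consistent with the 9:6:1 ratio.

3.558; consistent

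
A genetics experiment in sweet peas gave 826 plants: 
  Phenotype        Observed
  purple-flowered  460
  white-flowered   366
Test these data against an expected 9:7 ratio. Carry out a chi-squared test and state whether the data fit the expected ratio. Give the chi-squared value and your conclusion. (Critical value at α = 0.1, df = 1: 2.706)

Under the 9:7 hypothesis (Σ ratio = 16, N = 826):
  purple-flowered: 826 × 9/16 = 464.625
  white-flowered: 826 × 7/16 = 361.375
χ² = Σ (O − E)² / E
  purple-flowered: (460 − 464.625)² / 464.625 = 0.0460
  white-flowered: (366 − 361.375)² / 361.375 = 0.0592
χ² = 0.0460 + 0.0592 = 0.1052 ≈ 0.105
Degrees of freedom = 2 − 1 = 1; critical value at α = 0.1 is 2.706.
Since 0.105 < 2.706, we fail to reject the null hypothesis — the data are consistent with the 9:7 ratio.

0.105; consistent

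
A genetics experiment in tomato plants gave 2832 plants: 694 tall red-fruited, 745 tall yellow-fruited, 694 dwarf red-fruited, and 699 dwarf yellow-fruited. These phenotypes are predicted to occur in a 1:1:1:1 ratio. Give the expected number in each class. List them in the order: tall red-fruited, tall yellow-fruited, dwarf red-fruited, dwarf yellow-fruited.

Under the 1:1:1:1 hypothesis (Σ ratio = 4, N = 2832):
  tall red-fruited: 2832 × 1/4 = 708
  tall yellow-fruited: 2832 × 1/4 = 708
  dwarf red-fruited: 2832 × 1/4 = 708
  dwarf yellow-fruited: 2832 × 1/4 = 708

708, 708, 708, 708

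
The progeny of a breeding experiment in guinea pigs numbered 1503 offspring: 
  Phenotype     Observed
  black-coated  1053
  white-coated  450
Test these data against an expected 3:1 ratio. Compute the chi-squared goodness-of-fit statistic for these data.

19.563

Expected counts for N = 1503 under a 3:1 ratio (total parts = 4):
  black-coated: 1503 × 3/4 = 1127.25
  white-coated: 1503 × 1/4 = 375.75
χ² = Σ (O − E)² / E
  black-coated: (1053 − 1127.25)² / 1127.25 = 4.8907
  white-coated: (450 − 375.75)² / 375.75 = 14.6722
χ² = 4.8907 + 14.6722 = 19.5629 ≈ 19.563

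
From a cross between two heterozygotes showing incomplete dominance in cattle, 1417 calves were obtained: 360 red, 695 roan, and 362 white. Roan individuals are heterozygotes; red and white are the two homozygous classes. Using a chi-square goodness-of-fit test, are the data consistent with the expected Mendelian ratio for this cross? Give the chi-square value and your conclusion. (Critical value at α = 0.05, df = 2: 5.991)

0.520; consistent

With incomplete dominance, a heterozygote × heterozygote cross gives a 1:2:1 phenotypic ratio.
Total ratio parts = 4. Expected numbers out of 1417:
  red: 1417 × 1/4 = 354.25
  roan: 1417 × 2/4 = 708.5
  white: 1417 × 1/4 = 354.25
χ² = Σ (O − E)² / E
  red: (360 − 354.25)² / 354.25 = 0.0933
  roan: (695 − 708.5)² / 708.5 = 0.2572
  white: (362 − 354.25)² / 354.25 = 0.1695
χ² = 0.0933 + 0.2572 + 0.1695 = 0.520
Degrees of freedom = 3 − 1 = 2; critical value at α = 0.05 is 5.991.
Since 0.520 < 5.991, we fail to reject the null hypothesis — the data are consistent with the 1:2:1 ratio.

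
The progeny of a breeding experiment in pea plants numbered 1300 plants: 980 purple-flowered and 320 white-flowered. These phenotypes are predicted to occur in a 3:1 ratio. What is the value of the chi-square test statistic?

The 3:1 ratio has 4 parts, so with N = 1300 the expected counts are:
  purple-flowered: 1300 × 3/4 = 975
  white-flowered: 1300 × 1/4 = 325
χ² = Σ (O − E)² / E
  purple-flowered: (980 − 975)² / 975 = 0.0256
  white-flowered: (320 − 325)² / 325 = 0.0769
χ² = 0.0256 + 0.0769 = 0.1025 ≈ 0.103

0.103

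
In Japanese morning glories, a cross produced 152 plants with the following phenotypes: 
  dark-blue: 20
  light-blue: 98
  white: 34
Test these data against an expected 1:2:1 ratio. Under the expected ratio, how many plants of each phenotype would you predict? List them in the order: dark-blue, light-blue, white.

Under the 1:2:1 hypothesis (Σ ratio = 4, N = 152):
  dark-blue: 152 × 1/4 = 38
  light-blue: 152 × 2/4 = 76
  white: 152 × 1/4 = 38

38, 76, 38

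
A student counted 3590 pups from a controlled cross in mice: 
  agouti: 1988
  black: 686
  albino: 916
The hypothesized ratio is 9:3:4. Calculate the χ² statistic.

The 9:3:4 ratio has 16 parts, so with N = 3590 the expected counts are:
  agouti: 3590 × 9/16 = 2019.375
  black: 3590 × 3/16 = 673.125
  albino: 3590 × 4/16 = 897.5
χ² = Σ (O − E)² / E
  agouti: (1988 − 2019.375)² / 2019.375 = 0.4875
  black: (686 − 673.125)² / 673.125 = 0.2463
  albino: (916 − 897.5)² / 897.5 = 0.3813
χ² = 0.4875 + 0.2463 + 0.3813 = 1.1151 ≈ 1.115

1.115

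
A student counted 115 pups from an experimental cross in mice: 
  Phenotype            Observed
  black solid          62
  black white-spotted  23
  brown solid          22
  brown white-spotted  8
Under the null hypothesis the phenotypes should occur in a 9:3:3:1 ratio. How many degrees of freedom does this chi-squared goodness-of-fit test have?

3

A goodness-of-fit test with 4 phenotype classes has df = 4 − 1 = 3.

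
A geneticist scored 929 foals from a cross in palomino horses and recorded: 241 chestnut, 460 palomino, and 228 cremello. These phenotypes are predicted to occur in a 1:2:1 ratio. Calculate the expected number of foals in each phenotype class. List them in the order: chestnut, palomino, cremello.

Under the 1:2:1 hypothesis (Σ ratio = 4, N = 929):
  chestnut: 929 × 1/4 = 232.25
  palomino: 929 × 2/4 = 464.5
  cremello: 929 × 1/4 = 232.25

232.25, 464.5, 232.25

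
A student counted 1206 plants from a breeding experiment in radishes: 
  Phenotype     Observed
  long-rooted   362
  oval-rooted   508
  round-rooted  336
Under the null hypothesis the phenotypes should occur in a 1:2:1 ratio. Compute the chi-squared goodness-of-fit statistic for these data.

Expected counts for N = 1206 under a 1:2:1 ratio (total parts = 4):
  long-rooted: 1206 × 1/4 = 301.5
  oval-rooted: 1206 × 2/4 = 603
  round-rooted: 1206 × 1/4 = 301.5
χ² = Σ (O − E)² / E
  long-rooted: (362 − 301.5)² / 301.5 = 12.1401
  oval-rooted: (508 − 603)² / 603 = 14.9668
  round-rooted: (336 − 301.5)² / 301.5 = 3.9478
χ² = 12.1401 + 14.9668 + 3.9478 = 31.0547 ≈ 31.055

31.055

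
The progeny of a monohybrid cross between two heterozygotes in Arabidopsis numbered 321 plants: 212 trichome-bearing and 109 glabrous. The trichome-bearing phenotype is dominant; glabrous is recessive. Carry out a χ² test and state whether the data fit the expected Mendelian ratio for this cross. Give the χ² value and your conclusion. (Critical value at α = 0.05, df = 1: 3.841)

13.733; not consistent

For a monohybrid cross between heterozygotes with complete dominance, the expected phenotypic ratio is 3:1.
Total ratio parts = 4. Expected numbers out of 321:
  trichome-bearing: 321 × 3/4 = 240.75
  glabrous: 321 × 1/4 = 80.25
χ² = Σ (O − E)² / E
  trichome-bearing: (212 − 240.75)² / 240.75 = 3.4333
  glabrous: (109 − 80.25)² / 80.25 = 10.2998
χ² = 3.4333 + 10.2998 = 13.7331 ≈ 13.733
Degrees of freedom = 2 − 1 = 1; critical value at α = 0.05 is 3.841.
Since 13.733 > 3.841, we reject the null hypothesis — the data do not fit the 3:1 ratio.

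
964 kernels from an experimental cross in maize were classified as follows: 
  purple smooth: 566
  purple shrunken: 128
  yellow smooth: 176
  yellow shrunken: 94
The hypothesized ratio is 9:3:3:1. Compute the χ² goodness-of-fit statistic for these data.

Expected counts for N = 964 under a 9:3:3:1 ratio (total parts = 16):
  purple smooth: 964 × 9/16 = 542.25
  purple shrunken: 964 × 3/16 = 180.75
  yellow smooth: 964 × 3/16 = 180.75
  yellow shrunken: 964 × 1/16 = 60.25
χ² = Σ (O − E)² / E
  purple smooth: (566 − 542.25)² / 542.25 = 1.0402
  purple shrunken: (128 − 180.75)² / 180.75 = 15.3945
  yellow smooth: (176 − 180.75)² / 180.75 = 0.1248
  yellow shrunken: (94 − 60.25)² / 60.25 = 18.9056
χ² = 1.0402 + 15.3945 + 0.1248 + 18.9056 = 35.4651 ≈ 35.465

35.465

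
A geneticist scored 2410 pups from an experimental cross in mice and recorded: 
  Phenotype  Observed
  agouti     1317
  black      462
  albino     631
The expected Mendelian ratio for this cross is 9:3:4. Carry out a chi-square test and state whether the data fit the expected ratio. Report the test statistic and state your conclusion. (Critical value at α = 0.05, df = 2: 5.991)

Total ratio parts = 16. Expected numbers out of 2410:
  agouti: 2410 × 9/16 = 1355.625
  black: 2410 × 3/16 = 451.875
  albino: 2410 × 4/16 = 602.5
χ² = Σ (O − E)² / E
  agouti: (1317 − 1355.625)² / 1355.625 = 1.1005
  black: (462 − 451.875)² / 451.875 = 0.2269
  albino: (631 − 602.5)² / 602.5 = 1.3481
χ² = 1.1005 + 0.2269 + 1.3481 = 2.6755 ≈ 2.676
Degrees of freedom = 3 − 1 = 2; critical value at α = 0.05 is 5.991.
Since 2.676 < 5.991, we fail to reject the null hypothesis — the data are consistent with the 9:3:4 ratio.

2.676; consistent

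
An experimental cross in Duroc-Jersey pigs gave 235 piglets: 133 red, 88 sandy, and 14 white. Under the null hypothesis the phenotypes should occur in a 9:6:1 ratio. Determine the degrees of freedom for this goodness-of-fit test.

2

A goodness-of-fit test with 3 phenotype classes has df = 3 − 1 = 2.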